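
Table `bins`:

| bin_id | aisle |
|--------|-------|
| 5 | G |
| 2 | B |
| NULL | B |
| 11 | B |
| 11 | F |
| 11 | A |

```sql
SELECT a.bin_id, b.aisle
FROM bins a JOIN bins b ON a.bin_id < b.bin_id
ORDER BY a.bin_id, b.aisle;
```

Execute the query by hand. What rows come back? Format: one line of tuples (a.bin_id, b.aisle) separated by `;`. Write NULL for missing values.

(2, A); (2, B); (2, F); (2, G); (5, A); (5, B); (5, F)

INNER JOIN keeps only pairs where the ON condition holds.
Matching on a.bin_id < b.bin_id. A NULL in a compared column never satisfies the condition.
Matched pairs: 7.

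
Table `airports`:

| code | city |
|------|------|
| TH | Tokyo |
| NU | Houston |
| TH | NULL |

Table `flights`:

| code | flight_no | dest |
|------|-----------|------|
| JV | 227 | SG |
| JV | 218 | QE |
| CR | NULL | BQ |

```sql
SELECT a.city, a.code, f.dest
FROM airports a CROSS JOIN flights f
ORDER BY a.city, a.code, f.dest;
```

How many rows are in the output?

9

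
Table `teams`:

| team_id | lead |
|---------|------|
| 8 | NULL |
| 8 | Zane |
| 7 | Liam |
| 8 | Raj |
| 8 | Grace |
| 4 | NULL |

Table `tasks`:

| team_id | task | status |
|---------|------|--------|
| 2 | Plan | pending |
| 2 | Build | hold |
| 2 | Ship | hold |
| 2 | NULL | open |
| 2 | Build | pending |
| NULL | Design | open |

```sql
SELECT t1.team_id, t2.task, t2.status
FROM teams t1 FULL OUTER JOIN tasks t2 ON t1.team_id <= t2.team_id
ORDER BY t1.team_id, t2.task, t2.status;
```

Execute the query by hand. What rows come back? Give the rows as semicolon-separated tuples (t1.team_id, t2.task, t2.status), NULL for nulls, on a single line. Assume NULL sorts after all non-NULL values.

FULL OUTER JOIN keeps every row from both sides; unmatched rows get NULL for the other side's columns.
Matching on t1.team_id <= t2.team_id. A NULL in a compared column never satisfies the condition.
Matched pairs: 0; unmatched t1 rows kept: 6; unmatched t2 rows kept: 6.

(4, NULL, NULL); (7, NULL, NULL); (8, NULL, NULL); (8, NULL, NULL); (8, NULL, NULL); (8, NULL, NULL); (NULL, Build, hold); (NULL, Build, pending); (NULL, Design, open); (NULL, Plan, pending); (NULL, Ship, hold); (NULL, NULL, open)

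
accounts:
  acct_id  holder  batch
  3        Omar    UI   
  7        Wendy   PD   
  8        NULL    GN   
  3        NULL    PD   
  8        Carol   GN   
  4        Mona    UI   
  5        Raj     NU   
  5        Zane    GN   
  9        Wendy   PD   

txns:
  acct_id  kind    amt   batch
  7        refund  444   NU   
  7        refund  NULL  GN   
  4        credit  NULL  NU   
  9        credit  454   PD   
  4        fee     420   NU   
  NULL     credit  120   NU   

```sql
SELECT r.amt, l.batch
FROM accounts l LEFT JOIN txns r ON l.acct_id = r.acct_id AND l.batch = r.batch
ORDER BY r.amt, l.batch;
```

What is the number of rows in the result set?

9

LEFT JOIN keeps every row from `accounts`; unmatched rows get NULL for `txns`'s columns.
Matching on l.acct_id = r.acct_id AND l.batch = r.batch. A NULL in a compared column never satisfies the condition.
- l[0] acct_id=3, batch=UI → no match; kept with NULLs on the r side.
- l[1] acct_id=7, batch=PD → no match; kept with NULLs on the r side.
- l[2] acct_id=8, batch=GN → no match; kept with NULLs on the r side.
- l[3] acct_id=3, batch=PD → no match; kept with NULLs on the r side.
- l[4] acct_id=8, batch=GN → no match; kept with NULLs on the r side.
- l[5] acct_id=4, batch=UI → no match; kept with NULLs on the r side.
- l[6] acct_id=5, batch=NU → no match; kept with NULLs on the r side.
- l[7] acct_id=5, batch=GN → no match; kept with NULLs on the r side.
- l[8] acct_id=9, batch=PD → 1 match(es) in r → 1 row(s).
Total: 1 matched + 8 padded = 9 rows.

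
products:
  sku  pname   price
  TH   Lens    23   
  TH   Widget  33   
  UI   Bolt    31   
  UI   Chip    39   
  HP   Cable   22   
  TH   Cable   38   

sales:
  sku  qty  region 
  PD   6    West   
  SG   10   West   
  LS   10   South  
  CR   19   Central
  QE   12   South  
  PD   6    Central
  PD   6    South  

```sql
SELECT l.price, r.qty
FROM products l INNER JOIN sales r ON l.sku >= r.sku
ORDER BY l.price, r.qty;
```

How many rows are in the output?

36

INNER JOIN keeps only pairs where the ON condition holds.
Matching on l.sku >= r.sku.
- sku=TH: 7 matching r row(s), so 7 row(s) emitted.
- sku=TH: 7 matching r row(s), so 7 row(s) emitted.
- sku=UI: 7 matching r row(s), so 7 row(s) emitted.
- sku=UI: 7 matching r row(s), so 7 row(s) emitted.
- sku=HP: 1 matching r row(s), so 1 row(s) emitted.
- sku=TH: 7 matching r row(s), so 7 row(s) emitted.
Total: 36 rows.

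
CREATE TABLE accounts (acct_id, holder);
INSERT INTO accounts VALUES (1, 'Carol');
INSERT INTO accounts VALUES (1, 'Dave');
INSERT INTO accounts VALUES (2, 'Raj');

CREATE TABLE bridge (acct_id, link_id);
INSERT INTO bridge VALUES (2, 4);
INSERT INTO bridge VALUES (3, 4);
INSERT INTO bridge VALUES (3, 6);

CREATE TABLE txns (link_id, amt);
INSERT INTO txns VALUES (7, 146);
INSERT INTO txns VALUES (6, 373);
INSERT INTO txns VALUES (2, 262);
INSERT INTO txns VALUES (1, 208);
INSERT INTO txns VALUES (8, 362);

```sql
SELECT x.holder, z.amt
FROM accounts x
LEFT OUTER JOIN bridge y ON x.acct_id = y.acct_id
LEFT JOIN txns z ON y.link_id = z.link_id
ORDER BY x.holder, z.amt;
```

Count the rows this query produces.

Step 1 — x LEFT JOIN y on acct_id → 3 row(s).
Then LEFT JOIN `txns z` on link_id: each of those 3 rows is kept; rows whose y.link_id has no match in z get NULL for z's columns.
Result: 3 row(s).

3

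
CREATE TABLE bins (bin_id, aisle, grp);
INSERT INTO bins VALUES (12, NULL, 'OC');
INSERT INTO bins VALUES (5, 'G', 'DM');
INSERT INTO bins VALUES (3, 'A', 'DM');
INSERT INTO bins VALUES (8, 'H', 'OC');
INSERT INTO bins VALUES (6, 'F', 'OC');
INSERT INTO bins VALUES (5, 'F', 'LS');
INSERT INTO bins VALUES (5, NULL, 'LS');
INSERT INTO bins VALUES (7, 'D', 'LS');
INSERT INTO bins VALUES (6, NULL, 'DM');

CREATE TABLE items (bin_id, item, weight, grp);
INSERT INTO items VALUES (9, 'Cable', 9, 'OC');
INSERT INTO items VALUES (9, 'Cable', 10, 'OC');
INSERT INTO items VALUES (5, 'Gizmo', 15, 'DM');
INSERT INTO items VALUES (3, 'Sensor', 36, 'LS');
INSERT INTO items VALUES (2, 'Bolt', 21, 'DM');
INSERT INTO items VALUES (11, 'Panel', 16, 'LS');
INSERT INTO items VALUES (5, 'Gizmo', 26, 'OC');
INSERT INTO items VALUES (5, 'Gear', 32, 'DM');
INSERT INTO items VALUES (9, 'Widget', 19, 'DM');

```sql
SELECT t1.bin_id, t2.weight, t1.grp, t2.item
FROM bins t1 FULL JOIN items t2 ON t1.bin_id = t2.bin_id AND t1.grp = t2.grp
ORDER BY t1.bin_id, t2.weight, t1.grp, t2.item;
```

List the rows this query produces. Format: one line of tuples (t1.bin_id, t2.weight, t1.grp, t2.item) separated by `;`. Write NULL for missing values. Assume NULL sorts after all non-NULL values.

FULL OUTER JOIN keeps every row from both sides; unmatched rows get NULL for the other side's columns.
Matching on t1.bin_id = t2.bin_id AND t1.grp = t2.grp.
- t1[0] bin_id=12, grp=OC → no match; kept with NULLs on the t2 side.
- t1[1] bin_id=5, grp=DM → 2 match(es) in t2 → 2 row(s).
- t1[2] bin_id=3, grp=DM → no match; kept with NULLs on the t2 side.
- t1[3] bin_id=8, grp=OC → no match; kept with NULLs on the t2 side.
- t1[4] bin_id=6, grp=OC → no match; kept with NULLs on the t2 side.
- t1[5] bin_id=5, grp=LS → no match; kept with NULLs on the t2 side.
- t1[6] bin_id=5, grp=LS → no match; kept with NULLs on the t2 side.
- t1[7] bin_id=7, grp=LS → no match; kept with NULLs on the t2 side.
- t1[8] bin_id=6, grp=DM → no match; kept with NULLs on the t2 side.
- 7 t2 row(s) had no t1 match → kept, t1 columns NULL.

(3, NULL, DM, NULL); (5, 15, DM, Gizmo); (5, 32, DM, Gear); (5, NULL, LS, NULL); (5, NULL, LS, NULL); (6, NULL, DM, NULL); (6, NULL, OC, NULL); (7, NULL, LS, NULL); (8, NULL, OC, NULL); (12, NULL, OC, NULL); (NULL, 9, NULL, Cable); (NULL, 10, NULL, Cable); (NULL, 16, NULL, Panel); (NULL, 19, NULL, Widget); (NULL, 21, NULL, Bolt); (NULL, 26, NULL, Gizmo); (NULL, 36, NULL, Sensor)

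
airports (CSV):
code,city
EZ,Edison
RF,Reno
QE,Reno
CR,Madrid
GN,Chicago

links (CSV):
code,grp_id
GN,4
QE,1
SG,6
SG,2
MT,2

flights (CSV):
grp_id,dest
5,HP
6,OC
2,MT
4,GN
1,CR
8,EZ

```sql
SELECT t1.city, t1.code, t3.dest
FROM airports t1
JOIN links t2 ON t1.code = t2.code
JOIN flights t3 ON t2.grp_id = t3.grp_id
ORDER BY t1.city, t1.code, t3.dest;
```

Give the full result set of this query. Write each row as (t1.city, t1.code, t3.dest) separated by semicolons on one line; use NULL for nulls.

(Chicago, GN, GN); (Reno, QE, CR)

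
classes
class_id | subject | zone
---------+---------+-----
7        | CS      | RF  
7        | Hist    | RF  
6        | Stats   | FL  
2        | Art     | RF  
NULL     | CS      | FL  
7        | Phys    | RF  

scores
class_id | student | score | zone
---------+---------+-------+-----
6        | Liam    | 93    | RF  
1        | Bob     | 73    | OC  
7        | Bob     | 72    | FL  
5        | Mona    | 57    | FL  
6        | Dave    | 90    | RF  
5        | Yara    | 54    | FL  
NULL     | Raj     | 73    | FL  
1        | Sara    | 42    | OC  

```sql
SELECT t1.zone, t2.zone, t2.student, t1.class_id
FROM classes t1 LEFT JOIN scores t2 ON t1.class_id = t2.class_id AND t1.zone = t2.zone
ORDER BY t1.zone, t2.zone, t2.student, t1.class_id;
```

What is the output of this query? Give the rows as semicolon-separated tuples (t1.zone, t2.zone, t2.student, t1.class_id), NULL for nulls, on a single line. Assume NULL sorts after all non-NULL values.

(FL, NULL, NULL, 6); (FL, NULL, NULL, NULL); (RF, NULL, NULL, 2); (RF, NULL, NULL, 7); (RF, NULL, NULL, 7); (RF, NULL, NULL, 7)

LEFT JOIN keeps every row from `classes`; unmatched rows get NULL for `scores`'s columns.
Matching on t1.class_id = t2.class_id AND t1.zone = t2.zone. A NULL in a compared column never satisfies the condition.
- t1[0] class_id=7, zone=RF → no match; kept with NULLs on the t2 side.
- t1[1] class_id=7, zone=RF → no match; kept with NULLs on the t2 side.
- t1[2] class_id=6, zone=FL → no match; kept with NULLs on the t2 side.
- t1[3] class_id=2, zone=RF → no match; kept with NULLs on the t2 side.
- t1[4] class_id=NULL, zone=FL → no match; kept with NULLs on the t2 side.
- t1[5] class_id=7, zone=RF → no match; kept with NULLs on the t2 side.
After projecting and ordering:
t1.zone | t2.zone | t2.student | t1.class_id
FL | NULL | NULL | 6
FL | NULL | NULL | NULL
RF | NULL | NULL | 2
RF | NULL | NULL | 7
RF | NULL | NULL | 7
RF | NULL | NULL | 7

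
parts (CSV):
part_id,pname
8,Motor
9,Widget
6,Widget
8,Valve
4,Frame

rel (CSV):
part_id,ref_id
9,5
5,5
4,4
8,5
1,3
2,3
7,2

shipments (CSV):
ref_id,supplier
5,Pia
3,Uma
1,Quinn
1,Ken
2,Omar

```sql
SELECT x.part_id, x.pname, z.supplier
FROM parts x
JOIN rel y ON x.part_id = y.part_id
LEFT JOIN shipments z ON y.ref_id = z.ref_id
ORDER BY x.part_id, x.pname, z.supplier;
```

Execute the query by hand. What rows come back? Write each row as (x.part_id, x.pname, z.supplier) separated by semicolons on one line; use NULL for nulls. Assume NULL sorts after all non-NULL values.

Joins associate left-to-right: parts INNER JOIN rel on part_id gives 4 intermediate row(s).
Then LEFT JOIN `shipments z` on ref_id: each of those 4 rows is kept; rows whose y.ref_id has no match in z get NULL for z's columns.

(4, Frame, NULL); (8, Motor, Pia); (8, Valve, Pia); (9, Widget, Pia)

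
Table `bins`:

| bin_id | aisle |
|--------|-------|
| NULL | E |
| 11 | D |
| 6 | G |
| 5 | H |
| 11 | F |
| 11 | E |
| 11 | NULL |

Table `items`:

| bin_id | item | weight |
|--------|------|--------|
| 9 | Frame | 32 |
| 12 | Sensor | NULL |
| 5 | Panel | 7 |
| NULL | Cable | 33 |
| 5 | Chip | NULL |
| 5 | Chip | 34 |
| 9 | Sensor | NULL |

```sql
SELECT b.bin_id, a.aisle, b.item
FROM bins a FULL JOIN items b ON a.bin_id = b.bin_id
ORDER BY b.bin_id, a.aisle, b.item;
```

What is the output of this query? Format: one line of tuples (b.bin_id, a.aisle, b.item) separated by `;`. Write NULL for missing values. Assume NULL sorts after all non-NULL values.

(5, H, Chip); (5, H, Chip); (5, H, Panel); (9, NULL, Frame); (9, NULL, Sensor); (12, NULL, Sensor); (NULL, D, NULL); (NULL, E, NULL); (NULL, E, NULL); (NULL, F, NULL); (NULL, G, NULL); (NULL, NULL, Cable); (NULL, NULL, NULL)

FULL OUTER JOIN keeps every row from both sides; unmatched rows get NULL for the other side's columns.
Matching on a.bin_id = b.bin_id. A NULL in a compared column never satisfies the condition.
Matched pairs: 3; unmatched a rows kept: 6; unmatched b rows kept: 4.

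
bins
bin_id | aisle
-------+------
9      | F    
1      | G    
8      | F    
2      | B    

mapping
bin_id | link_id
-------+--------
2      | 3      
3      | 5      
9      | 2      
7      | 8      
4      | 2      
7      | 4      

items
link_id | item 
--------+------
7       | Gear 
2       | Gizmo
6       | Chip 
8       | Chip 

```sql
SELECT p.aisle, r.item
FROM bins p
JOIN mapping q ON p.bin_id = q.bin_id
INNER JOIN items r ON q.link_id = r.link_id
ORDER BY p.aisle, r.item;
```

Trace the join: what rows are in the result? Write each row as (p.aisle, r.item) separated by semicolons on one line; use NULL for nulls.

(F, Gizmo)

Step 1 — p INNER JOIN q on bin_id → 2 row(s).
Then INNER JOIN `items r` on link_id: keep only rows whose q.link_id appears in r.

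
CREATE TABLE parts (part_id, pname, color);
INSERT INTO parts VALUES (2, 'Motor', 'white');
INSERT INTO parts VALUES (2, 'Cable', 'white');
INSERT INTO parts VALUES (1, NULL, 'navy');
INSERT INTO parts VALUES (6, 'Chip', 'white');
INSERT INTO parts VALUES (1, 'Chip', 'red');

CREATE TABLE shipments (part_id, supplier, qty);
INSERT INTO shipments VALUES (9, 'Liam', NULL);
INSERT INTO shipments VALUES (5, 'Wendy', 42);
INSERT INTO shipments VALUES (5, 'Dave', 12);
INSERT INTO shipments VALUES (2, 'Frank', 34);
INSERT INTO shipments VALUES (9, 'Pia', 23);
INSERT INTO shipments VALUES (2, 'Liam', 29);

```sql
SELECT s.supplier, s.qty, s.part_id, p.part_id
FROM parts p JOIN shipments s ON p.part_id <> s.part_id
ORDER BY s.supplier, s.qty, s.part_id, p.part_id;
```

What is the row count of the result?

INNER JOIN keeps only pairs where the ON condition holds.
Matching on p.part_id <> s.part_id.
- p (part_id=2) pairs with 4 row(s) of s.
- p (part_id=2) pairs with 4 row(s) of s.
- p (part_id=1) pairs with 6 row(s) of s.
- p (part_id=6) pairs with 6 row(s) of s.
- p (part_id=1) pairs with 6 row(s) of s.
Total: 26 rows.

26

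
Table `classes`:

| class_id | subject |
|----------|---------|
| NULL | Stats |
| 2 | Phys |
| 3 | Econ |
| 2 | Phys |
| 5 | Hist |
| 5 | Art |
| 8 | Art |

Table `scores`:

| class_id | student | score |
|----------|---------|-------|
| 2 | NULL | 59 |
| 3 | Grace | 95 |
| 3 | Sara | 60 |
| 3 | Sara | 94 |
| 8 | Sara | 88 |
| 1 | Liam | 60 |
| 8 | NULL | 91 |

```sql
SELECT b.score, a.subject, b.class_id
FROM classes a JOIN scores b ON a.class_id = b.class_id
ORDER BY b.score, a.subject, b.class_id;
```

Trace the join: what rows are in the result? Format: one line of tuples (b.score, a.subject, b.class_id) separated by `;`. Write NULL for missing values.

INNER JOIN keeps only pairs where the ON condition holds.
Matching on a.class_id = b.class_id. A NULL in a compared column never satisfies the condition.
- class_id=NULL: no matching b row, dropped.
- class_id=2: 1 matching b row(s), so 1 row(s) emitted.
- class_id=3: 3 matching b row(s), so 3 row(s) emitted.
- class_id=2: 1 matching b row(s), so 1 row(s) emitted.
- class_id=5: no matching b row, dropped.
- class_id=5: no matching b row, dropped.
- class_id=8: 2 matching b row(s), so 2 row(s) emitted.
After projecting and ordering:
b.score | a.subject | b.class_id
59 | Phys | 2
59 | Phys | 2
60 | Econ | 3
88 | Art | 8
91 | Art | 8
94 | Econ | 3
95 | Econ | 3

(59, Phys, 2); (59, Phys, 2); (60, Econ, 3); (88, Art, 8); (91, Art, 8); (94, Econ, 3); (95, Econ, 3)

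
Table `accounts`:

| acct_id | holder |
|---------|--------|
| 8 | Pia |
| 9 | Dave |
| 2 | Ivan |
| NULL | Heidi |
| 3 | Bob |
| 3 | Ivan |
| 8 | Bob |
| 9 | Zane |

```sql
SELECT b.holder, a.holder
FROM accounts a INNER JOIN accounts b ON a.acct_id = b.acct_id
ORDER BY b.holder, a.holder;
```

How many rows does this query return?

13

INNER JOIN keeps only pairs where the ON condition holds.
Matching on a.acct_id = b.acct_id. A NULL in a compared column never satisfies the condition.
- acct_id=8: 2 matching b row(s), so 2 row(s) emitted.
- acct_id=9: 2 matching b row(s), so 2 row(s) emitted.
- acct_id=2: 1 matching b row(s), so 1 row(s) emitted.
- acct_id=NULL: no matching b row, dropped.
- acct_id=3: 2 matching b row(s), so 2 row(s) emitted.
- acct_id=3: 2 matching b row(s), so 2 row(s) emitted.
- acct_id=8: 2 matching b row(s), so 2 row(s) emitted.
- acct_id=9: 2 matching b row(s), so 2 row(s) emitted.
Total: 13 rows.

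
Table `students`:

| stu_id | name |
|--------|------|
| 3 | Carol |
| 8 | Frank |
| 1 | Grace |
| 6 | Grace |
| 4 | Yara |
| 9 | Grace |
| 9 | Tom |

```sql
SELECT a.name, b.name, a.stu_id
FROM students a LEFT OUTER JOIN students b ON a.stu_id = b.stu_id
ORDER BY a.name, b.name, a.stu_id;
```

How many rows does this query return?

9

LEFT JOIN keeps every row from `students a`; unmatched rows get NULL for `students b`'s columns.
Matching on a.stu_id = b.stu_id.
Matched pairs: 9; unmatched a rows kept: 0.
Total: 9 rows.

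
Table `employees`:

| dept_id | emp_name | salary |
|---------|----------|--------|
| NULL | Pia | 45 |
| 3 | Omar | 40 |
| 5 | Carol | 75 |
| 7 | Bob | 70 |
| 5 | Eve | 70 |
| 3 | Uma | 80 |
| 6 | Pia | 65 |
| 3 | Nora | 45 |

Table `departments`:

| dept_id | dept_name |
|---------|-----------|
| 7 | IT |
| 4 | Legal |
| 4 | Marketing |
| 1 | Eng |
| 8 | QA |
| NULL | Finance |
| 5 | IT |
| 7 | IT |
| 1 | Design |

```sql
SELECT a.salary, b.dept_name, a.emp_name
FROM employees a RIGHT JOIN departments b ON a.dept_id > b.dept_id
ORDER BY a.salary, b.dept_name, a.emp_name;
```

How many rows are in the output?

28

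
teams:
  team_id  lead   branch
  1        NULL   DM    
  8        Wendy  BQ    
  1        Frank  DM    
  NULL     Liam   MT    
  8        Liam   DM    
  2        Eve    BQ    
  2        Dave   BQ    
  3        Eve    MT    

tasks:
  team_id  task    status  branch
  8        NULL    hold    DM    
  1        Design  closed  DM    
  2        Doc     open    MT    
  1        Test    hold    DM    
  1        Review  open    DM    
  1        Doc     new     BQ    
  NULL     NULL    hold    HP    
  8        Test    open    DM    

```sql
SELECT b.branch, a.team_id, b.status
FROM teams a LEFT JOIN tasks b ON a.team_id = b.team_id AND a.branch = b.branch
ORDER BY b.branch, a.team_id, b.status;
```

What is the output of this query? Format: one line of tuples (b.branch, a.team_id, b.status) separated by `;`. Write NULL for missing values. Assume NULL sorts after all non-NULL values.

(DM, 1, closed); (DM, 1, closed); (DM, 1, hold); (DM, 1, hold); (DM, 1, open); (DM, 1, open); (DM, 8, hold); (DM, 8, open); (NULL, 2, NULL); (NULL, 2, NULL); (NULL, 3, NULL); (NULL, 8, NULL); (NULL, NULL, NULL)

LEFT JOIN keeps every row from `teams`; unmatched rows get NULL for `tasks`'s columns.
Matching on a.team_id = b.team_id AND a.branch = b.branch. A NULL in a compared column never satisfies the condition.
Matched pairs: 8; unmatched a rows kept: 5.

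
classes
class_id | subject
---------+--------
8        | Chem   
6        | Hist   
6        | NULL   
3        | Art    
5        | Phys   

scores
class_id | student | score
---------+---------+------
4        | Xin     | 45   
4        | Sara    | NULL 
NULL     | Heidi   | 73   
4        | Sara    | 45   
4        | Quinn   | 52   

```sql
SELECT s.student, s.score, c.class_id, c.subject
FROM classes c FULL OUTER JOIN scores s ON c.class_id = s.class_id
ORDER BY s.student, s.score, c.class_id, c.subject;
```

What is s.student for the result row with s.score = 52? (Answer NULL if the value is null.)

FULL OUTER JOIN keeps every row from both sides; unmatched rows get NULL for the other side's columns.
Matching on c.class_id = s.class_id. A NULL in a compared column never satisfies the condition.
- c row (class_id=8): no match → kept, s columns NULL.
- c row (class_id=6): no match → kept, s columns NULL.
- c row (class_id=6): no match → kept, s columns NULL.
- c row (class_id=3): no match → kept, s columns NULL.
- c row (class_id=5): no match → kept, s columns NULL.
- plus 5 unmatched s row(s), each kept with NULL c columns.

Quinn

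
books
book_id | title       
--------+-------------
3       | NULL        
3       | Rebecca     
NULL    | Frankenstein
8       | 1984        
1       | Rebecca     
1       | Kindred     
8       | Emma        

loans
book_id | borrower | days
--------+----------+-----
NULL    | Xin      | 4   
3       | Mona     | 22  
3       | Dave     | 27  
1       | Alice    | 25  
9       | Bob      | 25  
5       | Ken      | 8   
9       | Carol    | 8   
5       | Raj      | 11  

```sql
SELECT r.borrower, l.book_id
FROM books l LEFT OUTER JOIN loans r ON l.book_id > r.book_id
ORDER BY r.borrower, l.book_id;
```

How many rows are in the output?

15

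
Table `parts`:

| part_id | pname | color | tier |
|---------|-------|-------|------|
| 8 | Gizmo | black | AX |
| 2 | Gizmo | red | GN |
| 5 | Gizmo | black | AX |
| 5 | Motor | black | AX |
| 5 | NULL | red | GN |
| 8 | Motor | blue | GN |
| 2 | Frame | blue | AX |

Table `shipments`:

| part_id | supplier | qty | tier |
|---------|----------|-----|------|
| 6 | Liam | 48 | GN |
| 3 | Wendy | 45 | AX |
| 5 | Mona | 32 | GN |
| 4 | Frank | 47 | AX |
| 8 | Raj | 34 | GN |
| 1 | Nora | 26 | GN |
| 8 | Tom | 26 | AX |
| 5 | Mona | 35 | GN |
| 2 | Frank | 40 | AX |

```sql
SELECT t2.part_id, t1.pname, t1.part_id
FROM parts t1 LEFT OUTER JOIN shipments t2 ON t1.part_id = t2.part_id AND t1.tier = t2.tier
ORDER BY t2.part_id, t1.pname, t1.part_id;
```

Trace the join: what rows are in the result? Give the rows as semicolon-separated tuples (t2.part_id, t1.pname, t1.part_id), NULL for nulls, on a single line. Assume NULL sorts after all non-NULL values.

LEFT JOIN keeps every row from `parts`; unmatched rows get NULL for `shipments`'s columns.
Matching on t1.part_id = t2.part_id AND t1.tier = t2.tier.
- t1 (part_id=8, tier=AX) pairs with 1 row(s) of t2.
- t1 (part_id=2, tier=GN) has no partner → padded with NULL.
- t1 (part_id=5, tier=AX) has no partner → padded with NULL.
- t1 (part_id=5, tier=AX) has no partner → padded with NULL.
- t1 (part_id=5, tier=GN) pairs with 2 row(s) of t2.
- t1 (part_id=8, tier=GN) pairs with 1 row(s) of t2.
- t1 (part_id=2, tier=AX) pairs with 1 row(s) of t2.
After projecting and ordering:
t2.part_id | t1.pname | t1.part_id
2 | Frame | 2
5 | NULL | 5
5 | NULL | 5
8 | Gizmo | 8
8 | Motor | 8
NULL | Gizmo | 2
NULL | Gizmo | 5
NULL | Motor | 5

(2, Frame, 2); (5, NULL, 5); (5, NULL, 5); (8, Gizmo, 8); (8, Motor, 8); (NULL, Gizmo, 2); (NULL, Gizmo, 5); (NULL, Motor, 5)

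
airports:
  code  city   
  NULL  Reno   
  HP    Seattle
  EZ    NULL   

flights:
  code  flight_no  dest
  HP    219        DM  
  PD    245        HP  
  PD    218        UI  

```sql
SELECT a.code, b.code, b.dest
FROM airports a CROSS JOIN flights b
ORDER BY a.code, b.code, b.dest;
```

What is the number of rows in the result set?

9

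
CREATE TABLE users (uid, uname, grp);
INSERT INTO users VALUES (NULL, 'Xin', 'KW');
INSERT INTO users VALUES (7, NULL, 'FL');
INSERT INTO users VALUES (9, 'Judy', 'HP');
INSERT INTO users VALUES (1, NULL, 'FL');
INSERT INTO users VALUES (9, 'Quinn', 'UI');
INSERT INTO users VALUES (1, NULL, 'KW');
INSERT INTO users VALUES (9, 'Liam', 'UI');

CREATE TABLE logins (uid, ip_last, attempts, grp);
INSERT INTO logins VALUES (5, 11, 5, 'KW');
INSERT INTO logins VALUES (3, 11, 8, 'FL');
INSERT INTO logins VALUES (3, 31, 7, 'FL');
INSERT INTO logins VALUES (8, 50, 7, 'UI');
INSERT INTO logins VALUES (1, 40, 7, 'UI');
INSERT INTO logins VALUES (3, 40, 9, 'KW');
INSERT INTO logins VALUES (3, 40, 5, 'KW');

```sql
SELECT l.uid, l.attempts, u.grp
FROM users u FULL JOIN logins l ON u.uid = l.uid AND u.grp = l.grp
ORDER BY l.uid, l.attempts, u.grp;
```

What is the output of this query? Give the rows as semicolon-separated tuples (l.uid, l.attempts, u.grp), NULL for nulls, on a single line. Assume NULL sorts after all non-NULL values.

FULL OUTER JOIN keeps every row from both sides; unmatched rows get NULL for the other side's columns.
Matching on u.uid = l.uid AND u.grp = l.grp. A NULL in a compared column never satisfies the condition.
Matched pairs: 0; unmatched u rows kept: 7; unmatched l rows kept: 7.

(1, 7, NULL); (3, 5, NULL); (3, 7, NULL); (3, 8, NULL); (3, 9, NULL); (5, 5, NULL); (8, 7, NULL); (NULL, NULL, FL); (NULL, NULL, FL); (NULL, NULL, HP); (NULL, NULL, KW); (NULL, NULL, KW); (NULL, NULL, UI); (NULL, NULL, UI)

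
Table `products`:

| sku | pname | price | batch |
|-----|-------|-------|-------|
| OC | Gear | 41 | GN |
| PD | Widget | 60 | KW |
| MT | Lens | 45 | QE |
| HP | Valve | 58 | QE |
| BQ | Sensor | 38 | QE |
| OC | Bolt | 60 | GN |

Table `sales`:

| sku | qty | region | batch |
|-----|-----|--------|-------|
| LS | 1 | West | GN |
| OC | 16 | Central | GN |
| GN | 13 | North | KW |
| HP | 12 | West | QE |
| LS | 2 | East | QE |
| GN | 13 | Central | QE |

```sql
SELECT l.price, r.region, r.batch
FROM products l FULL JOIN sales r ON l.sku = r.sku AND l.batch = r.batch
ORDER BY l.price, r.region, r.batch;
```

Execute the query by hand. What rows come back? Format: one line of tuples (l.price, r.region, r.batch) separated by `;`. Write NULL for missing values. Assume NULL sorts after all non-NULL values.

FULL OUTER JOIN keeps every row from both sides; unmatched rows get NULL for the other side's columns.
Matching on l.sku = r.sku AND l.batch = r.batch.
- l[0] sku=OC, batch=GN → 1 match(es) in r → 1 row(s).
- l[1] sku=PD, batch=KW → no match; kept with NULLs on the r side.
- l[2] sku=MT, batch=QE → no match; kept with NULLs on the r side.
- l[3] sku=HP, batch=QE → 1 match(es) in r → 1 row(s).
- l[4] sku=BQ, batch=QE → no match; kept with NULLs on the r side.
- l[5] sku=OC, batch=GN → 1 match(es) in r → 1 row(s).
- plus 4 unmatched r row(s), each kept with NULL l columns.
After projecting and ordering:
l.price | r.region | r.batch
38 | NULL | NULL
41 | Central | GN
45 | NULL | NULL
58 | West | QE
60 | Central | GN
60 | NULL | NULL
NULL | Central | QE
NULL | East | QE
NULL | North | KW
NULL | West | GN

(38, NULL, NULL); (41, Central, GN); (45, NULL, NULL); (58, West, QE); (60, Central, GN); (60, NULL, NULL); (NULL, Central, QE); (NULL, East, QE); (NULL, North, KW); (NULL, West, GN)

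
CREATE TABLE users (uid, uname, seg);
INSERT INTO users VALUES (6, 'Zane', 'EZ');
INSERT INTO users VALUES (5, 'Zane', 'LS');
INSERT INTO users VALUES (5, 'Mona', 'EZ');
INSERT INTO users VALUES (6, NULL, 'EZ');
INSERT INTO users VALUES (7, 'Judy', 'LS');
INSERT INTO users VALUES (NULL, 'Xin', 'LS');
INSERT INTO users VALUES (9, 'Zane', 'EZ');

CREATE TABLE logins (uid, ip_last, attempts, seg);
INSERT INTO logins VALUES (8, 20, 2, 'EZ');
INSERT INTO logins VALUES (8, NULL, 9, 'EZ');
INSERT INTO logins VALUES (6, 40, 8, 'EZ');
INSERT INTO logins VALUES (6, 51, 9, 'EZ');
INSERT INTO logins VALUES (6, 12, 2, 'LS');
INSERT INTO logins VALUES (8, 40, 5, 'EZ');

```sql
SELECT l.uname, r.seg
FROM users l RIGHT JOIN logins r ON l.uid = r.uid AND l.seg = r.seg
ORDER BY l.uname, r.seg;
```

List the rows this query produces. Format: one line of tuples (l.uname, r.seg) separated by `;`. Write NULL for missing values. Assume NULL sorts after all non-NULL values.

RIGHT JOIN keeps every row from `logins`; unmatched rows get NULL for `users`'s columns.
Matching on l.uid = r.uid AND l.seg = r.seg. A NULL in a compared column never satisfies the condition.
Matched pairs: 4; unmatched r rows kept: 4.

(Zane, EZ); (Zane, EZ); (NULL, EZ); (NULL, EZ); (NULL, EZ); (NULL, EZ); (NULL, EZ); (NULL, LS)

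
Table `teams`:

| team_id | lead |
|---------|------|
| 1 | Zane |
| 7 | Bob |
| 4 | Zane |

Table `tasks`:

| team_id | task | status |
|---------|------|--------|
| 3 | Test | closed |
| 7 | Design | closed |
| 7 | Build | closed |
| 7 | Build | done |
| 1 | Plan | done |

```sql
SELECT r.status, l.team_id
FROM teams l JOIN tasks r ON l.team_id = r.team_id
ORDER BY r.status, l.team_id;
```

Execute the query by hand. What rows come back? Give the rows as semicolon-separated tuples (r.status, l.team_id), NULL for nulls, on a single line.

(closed, 7); (closed, 7); (done, 1); (done, 7)

INNER JOIN keeps only pairs where the ON condition holds.
Matching on l.team_id = r.team_id.
- l row (team_id=1): matches 1 r row(s) → 1 output row(s).
- l row (team_id=7): matches 3 r row(s) → 3 output row(s).
- l row (team_id=4): no match → dropped.
After projecting and ordering:
r.status | l.team_id
closed | 7
closed | 7
done | 1
done | 7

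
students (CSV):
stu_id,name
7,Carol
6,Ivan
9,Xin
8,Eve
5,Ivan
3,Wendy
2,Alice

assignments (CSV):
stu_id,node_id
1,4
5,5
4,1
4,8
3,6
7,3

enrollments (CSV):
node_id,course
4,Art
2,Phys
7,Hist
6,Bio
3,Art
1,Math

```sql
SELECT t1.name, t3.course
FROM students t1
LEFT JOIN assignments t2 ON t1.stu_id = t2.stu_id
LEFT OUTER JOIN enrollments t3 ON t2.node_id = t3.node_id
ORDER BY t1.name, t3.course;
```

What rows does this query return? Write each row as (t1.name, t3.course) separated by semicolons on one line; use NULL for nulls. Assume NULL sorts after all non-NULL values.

Evaluate left to right. First `students t1 LEFT JOIN assignments t2` on stu_id: 7 row(s).
Then LEFT JOIN `enrollments t3` on node_id: each of those 7 rows is kept; rows whose t2.node_id has no match in t3 get NULL for t3's columns.

(Alice, NULL); (Carol, Art); (Eve, NULL); (Ivan, NULL); (Ivan, NULL); (Wendy, Bio); (Xin, NULL)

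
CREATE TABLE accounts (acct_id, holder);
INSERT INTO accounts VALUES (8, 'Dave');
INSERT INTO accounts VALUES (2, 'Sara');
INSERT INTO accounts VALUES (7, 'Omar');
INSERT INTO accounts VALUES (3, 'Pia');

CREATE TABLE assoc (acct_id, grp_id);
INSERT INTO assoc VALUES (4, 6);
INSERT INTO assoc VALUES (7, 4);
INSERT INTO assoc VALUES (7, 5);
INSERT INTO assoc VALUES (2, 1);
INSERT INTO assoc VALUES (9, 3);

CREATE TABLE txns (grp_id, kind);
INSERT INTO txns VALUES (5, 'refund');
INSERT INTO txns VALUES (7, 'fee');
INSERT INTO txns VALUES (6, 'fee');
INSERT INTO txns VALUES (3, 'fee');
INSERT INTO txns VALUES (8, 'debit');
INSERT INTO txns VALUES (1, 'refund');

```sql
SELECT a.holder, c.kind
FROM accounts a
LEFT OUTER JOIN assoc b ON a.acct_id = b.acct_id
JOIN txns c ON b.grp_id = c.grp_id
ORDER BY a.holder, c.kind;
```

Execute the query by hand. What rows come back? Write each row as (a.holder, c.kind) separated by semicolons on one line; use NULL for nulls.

(Omar, refund); (Sara, refund)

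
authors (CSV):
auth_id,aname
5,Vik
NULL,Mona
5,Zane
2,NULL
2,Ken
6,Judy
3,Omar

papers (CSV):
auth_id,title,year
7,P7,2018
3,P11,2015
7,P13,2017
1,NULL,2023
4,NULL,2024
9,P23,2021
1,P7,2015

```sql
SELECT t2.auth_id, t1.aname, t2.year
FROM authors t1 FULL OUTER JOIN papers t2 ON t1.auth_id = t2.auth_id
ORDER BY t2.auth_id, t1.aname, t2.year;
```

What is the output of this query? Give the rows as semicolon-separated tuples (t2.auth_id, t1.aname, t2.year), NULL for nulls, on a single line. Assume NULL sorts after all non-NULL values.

(1, NULL, 2015); (1, NULL, 2023); (3, Omar, 2015); (4, NULL, 2024); (7, NULL, 2017); (7, NULL, 2018); (9, NULL, 2021); (NULL, Judy, NULL); (NULL, Ken, NULL); (NULL, Mona, NULL); (NULL, Vik, NULL); (NULL, Zane, NULL); (NULL, NULL, NULL)

FULL OUTER JOIN keeps every row from both sides; unmatched rows get NULL for the other side's columns.
Matching on t1.auth_id = t2.auth_id. A NULL in a compared column never satisfies the condition.
- auth_id=5: no t2 row matches, row kept with t2 columns NULL.
- auth_id=NULL: no t2 row matches, row kept with t2 columns NULL.
- auth_id=5: no t2 row matches, row kept with t2 columns NULL.
- auth_id=2: no t2 row matches, row kept with t2 columns NULL.
- auth_id=2: no t2 row matches, row kept with t2 columns NULL.
- auth_id=6: no t2 row matches, row kept with t2 columns NULL.
- auth_id=3: 1 matching t2 row(s), so 1 row(s) emitted.
- plus 6 unmatched t2 row(s), each kept with NULL t1 columns.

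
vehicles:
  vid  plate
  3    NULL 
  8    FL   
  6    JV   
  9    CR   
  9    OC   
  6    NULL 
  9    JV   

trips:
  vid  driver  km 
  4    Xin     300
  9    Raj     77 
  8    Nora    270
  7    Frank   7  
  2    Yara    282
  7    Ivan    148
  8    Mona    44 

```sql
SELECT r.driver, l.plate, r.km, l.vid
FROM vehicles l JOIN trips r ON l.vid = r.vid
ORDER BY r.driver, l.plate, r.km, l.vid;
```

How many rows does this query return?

INNER JOIN keeps only pairs where the ON condition holds.
Matching on l.vid = r.vid.
- l (vid=3) has no partner → excluded.
- l (vid=8) pairs with 2 row(s) of r.
- l (vid=6) has no partner → excluded.
- l (vid=9) pairs with 1 row(s) of r.
- l (vid=9) pairs with 1 row(s) of r.
- l (vid=6) has no partner → excluded.
- l (vid=9) pairs with 1 row(s) of r.
Total: 5 rows.

5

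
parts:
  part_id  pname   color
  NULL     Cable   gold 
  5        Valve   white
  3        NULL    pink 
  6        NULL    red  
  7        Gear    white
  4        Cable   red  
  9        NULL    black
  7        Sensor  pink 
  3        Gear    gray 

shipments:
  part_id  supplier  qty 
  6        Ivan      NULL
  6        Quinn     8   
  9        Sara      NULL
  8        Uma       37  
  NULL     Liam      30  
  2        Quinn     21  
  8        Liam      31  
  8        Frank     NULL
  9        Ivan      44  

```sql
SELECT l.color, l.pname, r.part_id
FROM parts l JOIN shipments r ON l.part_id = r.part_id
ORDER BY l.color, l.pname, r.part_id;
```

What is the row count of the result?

4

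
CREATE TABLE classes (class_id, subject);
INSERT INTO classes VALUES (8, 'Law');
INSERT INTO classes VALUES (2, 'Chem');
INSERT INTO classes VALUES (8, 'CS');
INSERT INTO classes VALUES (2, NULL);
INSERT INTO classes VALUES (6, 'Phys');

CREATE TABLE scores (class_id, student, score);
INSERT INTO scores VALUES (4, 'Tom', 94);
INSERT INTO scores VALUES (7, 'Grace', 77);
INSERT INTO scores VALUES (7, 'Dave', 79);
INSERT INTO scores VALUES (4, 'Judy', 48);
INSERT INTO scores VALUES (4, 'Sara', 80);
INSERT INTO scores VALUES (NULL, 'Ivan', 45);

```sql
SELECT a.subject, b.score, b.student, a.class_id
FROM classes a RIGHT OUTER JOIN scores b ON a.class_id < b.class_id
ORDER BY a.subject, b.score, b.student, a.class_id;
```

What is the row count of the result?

13

RIGHT JOIN keeps every row from `scores`; unmatched rows get NULL for `classes`'s columns.
Matching on a.class_id < b.class_id. A NULL in a compared column never satisfies the condition.
- a row (class_id=8): no match.
- a row (class_id=2): matches 5 b row(s) → 5 output row(s).
- a row (class_id=8): no match.
- a row (class_id=2): matches 5 b row(s) → 5 output row(s).
- a row (class_id=6): matches 2 b row(s) → 2 output row(s).
- 1 row(s) from b found no a partner → padded with NULL.
Total: 12 matched + 1 padded = 13 rows.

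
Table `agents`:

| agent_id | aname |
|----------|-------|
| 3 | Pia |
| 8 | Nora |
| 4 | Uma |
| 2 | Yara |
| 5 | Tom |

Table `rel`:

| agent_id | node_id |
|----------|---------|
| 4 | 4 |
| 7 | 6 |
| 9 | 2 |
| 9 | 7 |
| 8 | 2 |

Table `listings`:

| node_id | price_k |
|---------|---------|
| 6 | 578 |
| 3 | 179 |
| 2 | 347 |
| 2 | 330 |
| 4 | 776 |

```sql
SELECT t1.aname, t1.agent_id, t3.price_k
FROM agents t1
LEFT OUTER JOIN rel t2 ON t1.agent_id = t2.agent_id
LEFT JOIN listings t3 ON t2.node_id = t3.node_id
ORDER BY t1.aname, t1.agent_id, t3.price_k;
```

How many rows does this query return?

Joins associate left-to-right: agents LEFT JOIN rel on agent_id gives 5 intermediate row(s).
Then LEFT JOIN `listings t3` on node_id: each of those 5 rows is kept; rows whose t2.node_id has no match in t3 get NULL for t3's columns.
Result: 6 row(s).

6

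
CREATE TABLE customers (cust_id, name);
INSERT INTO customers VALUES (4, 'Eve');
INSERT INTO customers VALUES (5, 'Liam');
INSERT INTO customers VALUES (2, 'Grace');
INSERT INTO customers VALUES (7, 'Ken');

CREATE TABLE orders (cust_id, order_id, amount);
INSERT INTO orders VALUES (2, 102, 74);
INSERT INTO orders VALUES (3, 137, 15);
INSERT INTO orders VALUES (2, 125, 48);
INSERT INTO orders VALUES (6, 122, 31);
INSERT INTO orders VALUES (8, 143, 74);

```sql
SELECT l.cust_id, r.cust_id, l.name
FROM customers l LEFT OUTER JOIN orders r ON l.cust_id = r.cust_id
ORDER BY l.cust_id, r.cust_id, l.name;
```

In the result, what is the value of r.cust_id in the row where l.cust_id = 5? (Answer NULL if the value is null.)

LEFT JOIN keeps every row from `customers`; unmatched rows get NULL for `orders`'s columns.
Matching on l.cust_id = r.cust_id.
Matched pairs: 2; unmatched l rows kept: 3.

NULL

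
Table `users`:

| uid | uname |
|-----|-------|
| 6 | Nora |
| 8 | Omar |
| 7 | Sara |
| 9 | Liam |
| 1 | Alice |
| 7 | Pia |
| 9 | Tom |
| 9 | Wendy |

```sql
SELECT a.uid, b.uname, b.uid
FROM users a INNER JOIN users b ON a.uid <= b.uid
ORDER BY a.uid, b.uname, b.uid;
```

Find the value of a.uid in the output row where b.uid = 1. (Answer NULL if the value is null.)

1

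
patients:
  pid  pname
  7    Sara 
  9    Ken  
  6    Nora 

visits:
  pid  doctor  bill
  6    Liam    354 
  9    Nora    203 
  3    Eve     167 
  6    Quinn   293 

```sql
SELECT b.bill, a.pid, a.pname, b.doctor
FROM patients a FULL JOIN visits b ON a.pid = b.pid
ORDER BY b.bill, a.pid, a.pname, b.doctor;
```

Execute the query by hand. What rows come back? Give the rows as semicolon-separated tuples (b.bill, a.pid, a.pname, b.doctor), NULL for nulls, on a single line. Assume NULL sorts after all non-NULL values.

(167, NULL, NULL, Eve); (203, 9, Ken, Nora); (293, 6, Nora, Quinn); (354, 6, Nora, Liam); (NULL, 7, Sara, NULL)

FULL OUTER JOIN keeps every row from both sides; unmatched rows get NULL for the other side's columns.
Matching on a.pid = b.pid.
- a (pid=7) has no partner → padded with NULL.
- a (pid=9) pairs with 1 row(s) of b.
- a (pid=6) pairs with 2 row(s) of b.
- plus 1 unmatched b row(s), each kept with NULL a columns.
After projecting and ordering:
b.bill | a.pid | a.pname | b.doctor
167 | NULL | NULL | Eve
203 | 9 | Ken | Nora
293 | 6 | Nora | Quinn
354 | 6 | Nora | Liam
NULL | 7 | Sara | NULL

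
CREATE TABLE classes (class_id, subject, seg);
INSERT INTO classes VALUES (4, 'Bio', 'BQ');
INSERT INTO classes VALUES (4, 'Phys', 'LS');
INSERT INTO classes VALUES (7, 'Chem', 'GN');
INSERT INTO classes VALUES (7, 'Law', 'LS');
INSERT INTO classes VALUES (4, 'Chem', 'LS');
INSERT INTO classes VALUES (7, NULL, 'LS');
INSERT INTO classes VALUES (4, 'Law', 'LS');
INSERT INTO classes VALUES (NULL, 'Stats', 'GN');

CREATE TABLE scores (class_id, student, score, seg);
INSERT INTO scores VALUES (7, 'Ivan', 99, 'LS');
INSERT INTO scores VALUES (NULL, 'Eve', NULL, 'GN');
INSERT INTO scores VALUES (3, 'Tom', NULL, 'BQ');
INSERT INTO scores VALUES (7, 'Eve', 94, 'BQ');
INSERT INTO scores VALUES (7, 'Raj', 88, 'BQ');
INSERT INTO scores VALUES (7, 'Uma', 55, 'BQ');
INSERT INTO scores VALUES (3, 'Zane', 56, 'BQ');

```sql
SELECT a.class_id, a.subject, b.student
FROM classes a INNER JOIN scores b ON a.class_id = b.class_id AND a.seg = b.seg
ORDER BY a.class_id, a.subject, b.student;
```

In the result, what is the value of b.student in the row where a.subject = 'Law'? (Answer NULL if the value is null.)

Ivan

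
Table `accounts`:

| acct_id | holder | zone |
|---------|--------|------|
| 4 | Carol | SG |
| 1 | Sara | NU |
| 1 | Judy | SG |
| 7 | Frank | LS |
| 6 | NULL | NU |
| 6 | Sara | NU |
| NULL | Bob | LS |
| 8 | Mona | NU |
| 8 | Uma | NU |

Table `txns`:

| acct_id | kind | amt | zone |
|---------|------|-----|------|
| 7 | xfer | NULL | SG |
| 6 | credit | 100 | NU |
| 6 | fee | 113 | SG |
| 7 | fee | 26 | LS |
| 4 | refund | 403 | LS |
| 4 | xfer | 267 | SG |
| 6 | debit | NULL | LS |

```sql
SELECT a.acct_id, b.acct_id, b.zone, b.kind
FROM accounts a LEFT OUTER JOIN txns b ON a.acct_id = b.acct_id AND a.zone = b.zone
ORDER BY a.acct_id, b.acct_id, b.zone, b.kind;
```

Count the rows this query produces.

9

LEFT JOIN keeps every row from `accounts`; unmatched rows get NULL for `txns`'s columns.
Matching on a.acct_id = b.acct_id AND a.zone = b.zone. A NULL in a compared column never satisfies the condition.
Matched pairs: 4; unmatched a rows kept: 5.
Total: 4 matched + 5 padded = 9 rows.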